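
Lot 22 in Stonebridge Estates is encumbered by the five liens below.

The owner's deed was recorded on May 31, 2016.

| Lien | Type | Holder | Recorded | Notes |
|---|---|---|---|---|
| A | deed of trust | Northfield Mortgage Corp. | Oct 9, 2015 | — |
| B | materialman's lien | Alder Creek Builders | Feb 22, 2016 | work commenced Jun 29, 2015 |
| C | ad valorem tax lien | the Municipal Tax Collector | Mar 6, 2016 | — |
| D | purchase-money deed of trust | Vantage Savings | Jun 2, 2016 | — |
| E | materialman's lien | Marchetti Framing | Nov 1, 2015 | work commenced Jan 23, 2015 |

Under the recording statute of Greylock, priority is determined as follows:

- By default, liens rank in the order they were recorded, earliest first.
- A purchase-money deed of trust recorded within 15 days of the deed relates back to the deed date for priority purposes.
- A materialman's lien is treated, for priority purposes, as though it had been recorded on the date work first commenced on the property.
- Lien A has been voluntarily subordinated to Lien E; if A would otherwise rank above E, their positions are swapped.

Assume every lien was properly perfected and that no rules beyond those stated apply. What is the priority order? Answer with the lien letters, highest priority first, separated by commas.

Adjusting effective dates: B relates back to Jun 29, 2015 (work commenced); D's effective date is the deed date, May 31, 2016; E's effective date is Jan 23, 2015, when work began.
Sorted by effective date: E (Jan 23, 2015), B (Jun 29, 2015), A (Oct 9, 2015), C (Mar 6, 2016), D (May 31, 2016).
Since A is not senior to E, the subordination leaves the order unchanged.

E, B, A, C, D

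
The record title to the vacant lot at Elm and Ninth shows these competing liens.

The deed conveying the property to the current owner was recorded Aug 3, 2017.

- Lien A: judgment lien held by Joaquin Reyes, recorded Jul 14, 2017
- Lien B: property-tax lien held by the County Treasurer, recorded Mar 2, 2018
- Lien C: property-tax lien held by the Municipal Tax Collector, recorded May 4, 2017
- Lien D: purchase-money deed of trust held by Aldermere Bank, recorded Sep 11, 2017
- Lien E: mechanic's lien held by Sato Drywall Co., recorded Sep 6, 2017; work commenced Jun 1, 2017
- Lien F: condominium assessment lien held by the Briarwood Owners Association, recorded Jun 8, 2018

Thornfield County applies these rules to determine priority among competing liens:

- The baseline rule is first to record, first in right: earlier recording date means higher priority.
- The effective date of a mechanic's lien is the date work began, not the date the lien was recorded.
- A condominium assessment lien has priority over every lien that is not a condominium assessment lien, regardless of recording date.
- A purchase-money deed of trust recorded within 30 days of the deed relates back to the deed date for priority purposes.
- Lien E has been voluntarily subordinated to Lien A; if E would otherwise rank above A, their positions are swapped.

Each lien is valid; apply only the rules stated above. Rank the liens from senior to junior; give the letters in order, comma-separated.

F, C, A, E, D, B

Effective dates: D missed the 30-day window (39 days after the deed), so its recording date stands; E's effective date is Jun 1, 2017, when work began.
F is a condominium assessment lien, so it outranks all other liens regardless of date.
Among the remaining liens, by effective date: C (May 4, 2017), E (Jun 1, 2017), A (Jul 14, 2017), D (Sep 11, 2017), B (Mar 2, 2018).
The subordination applies — E was senior to A — so E and A swap.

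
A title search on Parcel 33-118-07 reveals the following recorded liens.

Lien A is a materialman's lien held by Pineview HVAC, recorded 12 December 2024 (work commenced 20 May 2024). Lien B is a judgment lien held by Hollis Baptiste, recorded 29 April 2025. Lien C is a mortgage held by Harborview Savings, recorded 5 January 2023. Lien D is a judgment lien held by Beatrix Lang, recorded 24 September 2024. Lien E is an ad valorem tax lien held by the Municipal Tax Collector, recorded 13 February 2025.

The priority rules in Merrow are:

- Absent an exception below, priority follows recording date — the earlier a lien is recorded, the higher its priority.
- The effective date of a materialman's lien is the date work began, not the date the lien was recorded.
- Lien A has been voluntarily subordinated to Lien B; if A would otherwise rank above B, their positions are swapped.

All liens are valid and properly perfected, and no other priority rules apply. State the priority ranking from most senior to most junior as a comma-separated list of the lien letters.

C, B, D, E, A

Effective dates: A's effective date is 20 May 2024, when work began.
Ordering by effective date: C (5 January 2023), A (20 May 2024), D (24 September 2024), E (13 February 2025), B (29 April 2025).
Because A would otherwise rank above B, the subordination swaps them.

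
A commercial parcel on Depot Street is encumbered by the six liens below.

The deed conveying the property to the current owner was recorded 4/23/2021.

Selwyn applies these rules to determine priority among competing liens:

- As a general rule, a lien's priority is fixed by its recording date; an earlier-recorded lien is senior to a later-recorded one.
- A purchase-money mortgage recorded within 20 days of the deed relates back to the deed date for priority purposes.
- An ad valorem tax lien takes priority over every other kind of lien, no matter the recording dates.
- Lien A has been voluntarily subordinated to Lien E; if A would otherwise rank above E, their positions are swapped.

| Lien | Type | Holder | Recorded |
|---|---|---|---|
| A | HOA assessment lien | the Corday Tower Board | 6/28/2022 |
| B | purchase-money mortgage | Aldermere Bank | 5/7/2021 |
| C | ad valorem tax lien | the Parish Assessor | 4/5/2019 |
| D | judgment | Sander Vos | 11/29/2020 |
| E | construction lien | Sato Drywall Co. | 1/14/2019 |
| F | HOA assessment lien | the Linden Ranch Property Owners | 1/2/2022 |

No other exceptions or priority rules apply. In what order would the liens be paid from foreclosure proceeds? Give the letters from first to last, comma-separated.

Adjusting effective dates: B relates back to the deed date 4/23/2021.
As an ad valorem tax lien, C is senior to every other lien.
The other liens, earliest effective date first: E (1/14/2019), D (11/29/2020), B (4/23/2021), F (1/2/2022), A (6/28/2022).
Since A is not senior to E, the subordination leaves the order unchanged.

C, E, D, B, F, A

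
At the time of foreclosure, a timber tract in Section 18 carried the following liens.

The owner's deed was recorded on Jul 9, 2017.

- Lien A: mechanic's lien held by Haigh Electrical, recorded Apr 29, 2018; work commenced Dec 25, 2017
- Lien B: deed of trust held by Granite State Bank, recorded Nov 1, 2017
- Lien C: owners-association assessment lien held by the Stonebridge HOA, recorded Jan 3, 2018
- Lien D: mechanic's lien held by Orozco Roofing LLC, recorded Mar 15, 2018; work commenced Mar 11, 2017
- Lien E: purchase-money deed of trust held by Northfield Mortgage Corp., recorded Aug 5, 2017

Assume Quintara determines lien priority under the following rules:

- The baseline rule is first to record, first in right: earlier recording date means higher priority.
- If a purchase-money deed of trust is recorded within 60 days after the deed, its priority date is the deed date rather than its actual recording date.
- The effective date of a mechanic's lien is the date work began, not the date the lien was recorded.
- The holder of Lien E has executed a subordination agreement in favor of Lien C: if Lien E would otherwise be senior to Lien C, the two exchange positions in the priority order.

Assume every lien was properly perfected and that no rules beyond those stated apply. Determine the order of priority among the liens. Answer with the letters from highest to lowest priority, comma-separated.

D, C, B, A, E

First, effective dates: A's effective date is Dec 25, 2017, when work began; D's effective date is Mar 11, 2017, when work began; E was recorded within the 60-day window, so its effective date is the deed date Jul 9, 2017.
Sorted by effective date: D (Mar 11, 2017), E (Jul 9, 2017), B (Nov 1, 2017), A (Dec 25, 2017), C (Jan 3, 2018).
Because E would otherwise rank above C, the subordination swaps them.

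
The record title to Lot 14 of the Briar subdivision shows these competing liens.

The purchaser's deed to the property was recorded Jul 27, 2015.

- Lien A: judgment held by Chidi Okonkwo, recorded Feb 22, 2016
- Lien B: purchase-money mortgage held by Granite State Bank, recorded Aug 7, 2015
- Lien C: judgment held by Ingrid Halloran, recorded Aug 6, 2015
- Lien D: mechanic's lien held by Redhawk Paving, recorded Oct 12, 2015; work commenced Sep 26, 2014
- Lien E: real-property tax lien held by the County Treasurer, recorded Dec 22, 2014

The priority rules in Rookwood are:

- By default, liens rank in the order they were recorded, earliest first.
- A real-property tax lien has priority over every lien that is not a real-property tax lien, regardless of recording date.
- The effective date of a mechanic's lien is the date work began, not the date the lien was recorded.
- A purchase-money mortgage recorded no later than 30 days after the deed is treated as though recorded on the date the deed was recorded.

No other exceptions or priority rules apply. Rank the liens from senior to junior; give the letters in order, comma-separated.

E, D, B, C, A

Effective dates after the stated exceptions: B relates back to the deed date Jul 27, 2015; D relates back to Sep 26, 2014 (work commenced).
As a real-property tax lien, E is senior to every other lien.
Among the remaining liens, by effective date: D (Sep 26, 2014), B (Jul 27, 2015), C (Aug 6, 2015), A (Feb 22, 2016).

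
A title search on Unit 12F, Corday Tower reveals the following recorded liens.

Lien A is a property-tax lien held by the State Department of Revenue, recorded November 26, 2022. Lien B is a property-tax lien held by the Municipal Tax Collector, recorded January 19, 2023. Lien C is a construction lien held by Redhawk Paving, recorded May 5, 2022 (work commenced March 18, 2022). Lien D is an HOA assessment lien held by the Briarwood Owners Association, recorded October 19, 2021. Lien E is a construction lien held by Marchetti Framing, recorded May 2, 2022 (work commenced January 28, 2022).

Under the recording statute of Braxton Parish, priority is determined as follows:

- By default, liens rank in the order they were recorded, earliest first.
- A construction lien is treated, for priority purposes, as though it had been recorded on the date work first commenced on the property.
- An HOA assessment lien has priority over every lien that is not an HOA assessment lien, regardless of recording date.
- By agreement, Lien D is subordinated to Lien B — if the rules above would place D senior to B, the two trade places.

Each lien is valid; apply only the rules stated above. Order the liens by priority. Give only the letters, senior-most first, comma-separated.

Effective dates after the stated exceptions: C relates back to March 18, 2022 (work commenced); E relates back to January 28, 2022 (work commenced).
D is an HOA assessment lien and takes priority over every other lien.
Remaining liens by effective date: E (January 28, 2022), C (March 18, 2022), A (November 26, 2022), B (January 19, 2023).
D would otherwise be senior to B, so under the subordination agreement D and B exchange positions.

B, E, C, A, D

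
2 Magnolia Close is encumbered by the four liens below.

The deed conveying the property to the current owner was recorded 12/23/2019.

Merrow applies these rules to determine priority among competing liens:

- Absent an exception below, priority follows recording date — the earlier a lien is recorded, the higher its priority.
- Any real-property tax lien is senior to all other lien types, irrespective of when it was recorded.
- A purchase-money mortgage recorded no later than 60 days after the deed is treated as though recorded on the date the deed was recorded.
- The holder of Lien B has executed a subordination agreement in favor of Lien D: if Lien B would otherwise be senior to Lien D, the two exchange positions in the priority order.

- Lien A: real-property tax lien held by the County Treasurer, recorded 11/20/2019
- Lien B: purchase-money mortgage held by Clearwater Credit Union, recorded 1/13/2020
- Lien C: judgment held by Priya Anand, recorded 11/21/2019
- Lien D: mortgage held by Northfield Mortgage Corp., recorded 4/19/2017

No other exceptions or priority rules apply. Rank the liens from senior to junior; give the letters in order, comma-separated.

Adjusting effective dates: B's effective date is the deed date, 12/23/2019.
As a real-property tax lien, A is senior to every other lien.
Among the remaining liens, by effective date: D (4/19/2017), C (11/21/2019), B (12/23/2019).
B is already junior to D, so the subordination agreement changes nothing.

A, D, C, B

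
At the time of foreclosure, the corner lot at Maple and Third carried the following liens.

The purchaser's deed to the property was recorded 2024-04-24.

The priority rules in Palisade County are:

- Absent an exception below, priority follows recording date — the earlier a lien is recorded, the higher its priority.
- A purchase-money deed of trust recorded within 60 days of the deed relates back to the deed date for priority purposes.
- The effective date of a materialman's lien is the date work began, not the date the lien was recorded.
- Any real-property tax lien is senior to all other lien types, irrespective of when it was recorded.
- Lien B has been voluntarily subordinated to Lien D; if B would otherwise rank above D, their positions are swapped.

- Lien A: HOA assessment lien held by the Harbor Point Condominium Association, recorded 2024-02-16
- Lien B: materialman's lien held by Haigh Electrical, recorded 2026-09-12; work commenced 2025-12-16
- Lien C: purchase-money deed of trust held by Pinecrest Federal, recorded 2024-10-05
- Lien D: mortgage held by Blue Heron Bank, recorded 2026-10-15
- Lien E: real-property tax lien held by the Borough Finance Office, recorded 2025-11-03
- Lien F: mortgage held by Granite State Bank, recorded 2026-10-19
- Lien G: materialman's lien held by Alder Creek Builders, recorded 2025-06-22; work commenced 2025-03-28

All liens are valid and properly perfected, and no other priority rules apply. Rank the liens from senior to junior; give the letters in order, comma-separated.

E, A, C, G, D, B, F

First, effective dates: B's effective date is 2025-12-16, when work began; C was recorded 164 days after the deed, outside the 60-day window, so it keeps its recording date; G is treated as recorded 2025-03-28, the work-commencement date.
E, as a real-property tax lien, has superpriority and ranks first.
Remaining liens by effective date: A (2024-02-16), C (2024-10-05), G (2025-03-28), B (2025-12-16), D (2026-10-15), F (2026-10-19).
Because B would otherwise rank above D, the subordination swaps them.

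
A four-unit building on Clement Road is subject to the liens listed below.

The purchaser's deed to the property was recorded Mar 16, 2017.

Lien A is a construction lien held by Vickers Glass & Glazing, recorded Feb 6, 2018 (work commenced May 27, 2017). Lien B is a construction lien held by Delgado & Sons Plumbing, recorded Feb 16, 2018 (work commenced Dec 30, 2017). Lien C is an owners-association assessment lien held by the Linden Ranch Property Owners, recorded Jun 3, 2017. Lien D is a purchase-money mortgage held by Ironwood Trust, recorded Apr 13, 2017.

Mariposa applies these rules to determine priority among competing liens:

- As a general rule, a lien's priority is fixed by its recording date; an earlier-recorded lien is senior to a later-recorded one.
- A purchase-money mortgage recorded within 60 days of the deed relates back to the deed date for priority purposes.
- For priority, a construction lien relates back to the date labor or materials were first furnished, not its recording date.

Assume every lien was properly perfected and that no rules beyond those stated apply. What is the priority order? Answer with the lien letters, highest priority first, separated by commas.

Effective dates: A is treated as recorded May 27, 2017, the work-commencement date; B relates back to Dec 30, 2017 (work commenced); D was recorded within the 60-day window, so its effective date is the deed date Mar 16, 2017.
Ordering by effective date: D (Mar 16, 2017), A (May 27, 2017), C (Jun 3, 2017), B (Dec 30, 2017).

D, A, C, B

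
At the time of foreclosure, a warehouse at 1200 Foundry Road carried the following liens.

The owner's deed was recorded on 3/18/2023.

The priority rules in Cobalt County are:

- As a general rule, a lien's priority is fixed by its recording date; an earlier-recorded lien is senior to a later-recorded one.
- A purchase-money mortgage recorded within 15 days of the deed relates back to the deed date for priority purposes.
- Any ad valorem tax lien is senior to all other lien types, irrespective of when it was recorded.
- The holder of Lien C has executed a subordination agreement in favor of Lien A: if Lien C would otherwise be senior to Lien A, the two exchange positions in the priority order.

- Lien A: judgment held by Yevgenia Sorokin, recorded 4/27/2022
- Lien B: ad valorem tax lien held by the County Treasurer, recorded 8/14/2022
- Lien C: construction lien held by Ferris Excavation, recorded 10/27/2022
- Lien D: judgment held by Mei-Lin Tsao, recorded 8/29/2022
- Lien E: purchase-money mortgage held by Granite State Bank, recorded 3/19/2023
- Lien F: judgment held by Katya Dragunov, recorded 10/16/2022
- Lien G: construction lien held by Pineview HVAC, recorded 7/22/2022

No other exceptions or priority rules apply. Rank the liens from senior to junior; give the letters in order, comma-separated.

Adjusting effective dates: E relates back to the deed date 3/18/2023.
B is an ad valorem tax lien, so it outranks all other liens regardless of date.
Among the remaining liens, by effective date: A (4/27/2022), G (7/22/2022), D (8/29/2022), F (10/16/2022), C (10/27/2022), E (3/18/2023).
Since C is not senior to A, the subordination leaves the order unchanged.

B, A, G, D, F, C, E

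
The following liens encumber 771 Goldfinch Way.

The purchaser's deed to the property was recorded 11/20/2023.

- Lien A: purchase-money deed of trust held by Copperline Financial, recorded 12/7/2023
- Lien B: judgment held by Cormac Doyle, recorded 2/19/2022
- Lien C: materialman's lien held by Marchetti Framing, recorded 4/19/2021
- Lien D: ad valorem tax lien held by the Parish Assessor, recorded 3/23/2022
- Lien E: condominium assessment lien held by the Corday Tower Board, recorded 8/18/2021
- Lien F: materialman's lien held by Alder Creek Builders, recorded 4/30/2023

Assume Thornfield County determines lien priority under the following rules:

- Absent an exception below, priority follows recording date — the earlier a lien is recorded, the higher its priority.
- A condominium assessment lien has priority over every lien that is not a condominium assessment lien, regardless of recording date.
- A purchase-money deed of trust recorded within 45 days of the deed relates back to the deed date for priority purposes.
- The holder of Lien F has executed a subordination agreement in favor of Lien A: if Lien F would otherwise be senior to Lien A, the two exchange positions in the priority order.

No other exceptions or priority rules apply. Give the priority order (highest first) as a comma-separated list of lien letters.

Effective dates after the stated exceptions: A was recorded within the 45-day window, so its effective date is the deed date 11/20/2023.
E, as a condominium assessment lien, has superpriority and ranks first.
The other liens, earliest effective date first: C (4/19/2021), B (2/19/2022), D (3/23/2022), F (4/30/2023), A (11/20/2023).
F would otherwise be senior to A, so under the subordination agreement F and A exchange positions.

E, C, B, D, A, F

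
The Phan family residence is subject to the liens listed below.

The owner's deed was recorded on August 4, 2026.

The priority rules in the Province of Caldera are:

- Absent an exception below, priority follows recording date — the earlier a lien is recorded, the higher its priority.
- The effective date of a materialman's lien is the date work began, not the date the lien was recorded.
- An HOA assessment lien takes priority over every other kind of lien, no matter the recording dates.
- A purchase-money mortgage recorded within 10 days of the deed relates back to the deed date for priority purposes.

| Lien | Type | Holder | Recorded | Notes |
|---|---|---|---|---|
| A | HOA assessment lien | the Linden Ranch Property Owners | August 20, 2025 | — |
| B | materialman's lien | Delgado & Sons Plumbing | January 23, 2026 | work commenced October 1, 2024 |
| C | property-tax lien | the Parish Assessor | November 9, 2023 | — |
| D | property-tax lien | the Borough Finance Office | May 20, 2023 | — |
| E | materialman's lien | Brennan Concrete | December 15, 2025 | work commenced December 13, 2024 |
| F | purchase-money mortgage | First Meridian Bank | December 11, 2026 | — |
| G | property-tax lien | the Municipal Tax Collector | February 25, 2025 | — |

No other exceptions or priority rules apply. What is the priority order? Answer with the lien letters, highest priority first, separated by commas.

Adjusting effective dates: B is treated as recorded October 1, 2024, the work-commencement date; E relates back to December 13, 2024 (work commenced); F missed the 10-day window (129 days after the deed), so its recording date stands.
As an HOA assessment lien, A is senior to every other lien.
Remaining liens by effective date: D (May 20, 2023), C (November 9, 2023), B (October 1, 2024), E (December 13, 2024), G (February 25, 2025), F (December 11, 2026).

A, D, C, B, E, G, F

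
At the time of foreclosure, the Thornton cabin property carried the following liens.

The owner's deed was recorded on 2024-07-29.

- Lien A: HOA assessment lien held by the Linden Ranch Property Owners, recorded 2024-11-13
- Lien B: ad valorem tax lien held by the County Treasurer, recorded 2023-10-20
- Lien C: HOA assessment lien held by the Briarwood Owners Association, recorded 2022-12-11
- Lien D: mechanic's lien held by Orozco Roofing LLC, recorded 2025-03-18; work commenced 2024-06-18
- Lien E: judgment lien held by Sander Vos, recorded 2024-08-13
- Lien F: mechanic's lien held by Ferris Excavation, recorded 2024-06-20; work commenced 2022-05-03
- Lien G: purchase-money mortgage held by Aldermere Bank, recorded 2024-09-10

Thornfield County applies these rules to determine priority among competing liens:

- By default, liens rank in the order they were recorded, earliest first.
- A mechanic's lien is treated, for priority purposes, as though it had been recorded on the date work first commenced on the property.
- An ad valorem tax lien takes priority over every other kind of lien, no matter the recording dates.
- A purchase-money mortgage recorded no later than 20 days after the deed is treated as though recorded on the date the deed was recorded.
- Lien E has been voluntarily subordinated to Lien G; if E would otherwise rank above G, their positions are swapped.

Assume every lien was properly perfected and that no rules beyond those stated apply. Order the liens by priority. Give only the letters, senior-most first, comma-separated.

First, effective dates: D is treated as recorded 2024-06-18, the work-commencement date; F's effective date is 2022-05-03, when work began; G was recorded 43 days after the deed, outside the 20-day window, so it keeps its recording date.
B is an ad valorem tax lien, so it outranks all other liens regardless of date.
Ordering the rest by effective date: F (2022-05-03), C (2022-12-11), D (2024-06-18), E (2024-08-13), G (2024-09-10), A (2024-11-13).
E would otherwise be senior to G, so under the subordination agreement E and G exchange positions.

B, F, C, D, G, E, A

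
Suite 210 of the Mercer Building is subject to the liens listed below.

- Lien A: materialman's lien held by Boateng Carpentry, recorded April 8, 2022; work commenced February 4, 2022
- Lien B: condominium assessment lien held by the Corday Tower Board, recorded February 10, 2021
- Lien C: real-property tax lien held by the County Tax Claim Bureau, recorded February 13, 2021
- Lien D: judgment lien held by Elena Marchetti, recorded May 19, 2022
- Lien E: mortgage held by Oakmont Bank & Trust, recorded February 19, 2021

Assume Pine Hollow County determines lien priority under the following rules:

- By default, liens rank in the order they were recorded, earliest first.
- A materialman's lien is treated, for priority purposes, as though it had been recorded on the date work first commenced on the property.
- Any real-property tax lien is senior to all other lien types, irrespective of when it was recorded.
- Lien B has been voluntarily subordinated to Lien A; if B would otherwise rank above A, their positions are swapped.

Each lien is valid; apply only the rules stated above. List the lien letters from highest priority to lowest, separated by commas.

First, effective dates: A relates back to February 4, 2022 (work commenced).
C is a real-property tax lien and takes priority over every other lien.
Among the remaining liens, by effective date: B (February 10, 2021), E (February 19, 2021), A (February 4, 2022), D (May 19, 2022).
Because B would otherwise rank above A, the subordination swaps them.

C, A, E, B, D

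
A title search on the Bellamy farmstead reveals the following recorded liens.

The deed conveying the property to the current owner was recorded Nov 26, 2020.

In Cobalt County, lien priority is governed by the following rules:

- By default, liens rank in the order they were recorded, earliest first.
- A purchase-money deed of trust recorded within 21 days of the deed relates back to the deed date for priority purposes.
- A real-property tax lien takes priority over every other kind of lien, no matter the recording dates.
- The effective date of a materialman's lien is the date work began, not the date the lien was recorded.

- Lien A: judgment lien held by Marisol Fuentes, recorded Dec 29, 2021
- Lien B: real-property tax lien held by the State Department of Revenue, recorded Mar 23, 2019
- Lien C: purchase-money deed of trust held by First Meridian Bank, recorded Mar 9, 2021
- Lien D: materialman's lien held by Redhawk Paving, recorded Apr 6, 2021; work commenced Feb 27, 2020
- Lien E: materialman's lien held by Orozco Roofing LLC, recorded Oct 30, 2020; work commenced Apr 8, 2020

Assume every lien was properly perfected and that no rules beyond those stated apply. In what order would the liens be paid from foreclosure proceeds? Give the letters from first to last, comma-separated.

B, D, E, C, A

First, effective dates: C missed the 21-day window (103 days after the deed), so its recording date stands; D is treated as recorded Feb 27, 2020, the work-commencement date; E's effective date is Apr 8, 2020, when work began.
B is a real-property tax lien and takes priority over every other lien.
The other liens, earliest effective date first: D (Feb 27, 2020), E (Apr 8, 2020), C (Mar 9, 2021), A (Dec 29, 2021).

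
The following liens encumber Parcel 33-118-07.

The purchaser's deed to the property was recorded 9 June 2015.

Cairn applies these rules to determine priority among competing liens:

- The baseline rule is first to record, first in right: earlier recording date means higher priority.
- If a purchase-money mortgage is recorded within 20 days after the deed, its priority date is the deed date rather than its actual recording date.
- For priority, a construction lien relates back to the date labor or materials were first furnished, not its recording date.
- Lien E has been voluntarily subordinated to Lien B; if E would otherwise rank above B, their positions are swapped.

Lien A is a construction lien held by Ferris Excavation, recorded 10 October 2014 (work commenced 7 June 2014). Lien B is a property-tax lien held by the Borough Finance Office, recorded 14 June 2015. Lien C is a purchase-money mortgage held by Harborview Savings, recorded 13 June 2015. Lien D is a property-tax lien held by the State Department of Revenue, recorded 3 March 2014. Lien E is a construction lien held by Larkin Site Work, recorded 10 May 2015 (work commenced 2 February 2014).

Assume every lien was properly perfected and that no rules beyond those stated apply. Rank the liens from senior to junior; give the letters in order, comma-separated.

B, D, A, C, E

Effective dates: A's effective date is 7 June 2014, when work began; C relates back to the deed date 9 June 2015; E's effective date is 2 February 2014, when work began.
By effective date: E (2 February 2014), D (3 March 2014), A (7 June 2014), C (9 June 2015), B (14 June 2015).
E would otherwise be senior to B, so under the subordination agreement E and B exchange positions.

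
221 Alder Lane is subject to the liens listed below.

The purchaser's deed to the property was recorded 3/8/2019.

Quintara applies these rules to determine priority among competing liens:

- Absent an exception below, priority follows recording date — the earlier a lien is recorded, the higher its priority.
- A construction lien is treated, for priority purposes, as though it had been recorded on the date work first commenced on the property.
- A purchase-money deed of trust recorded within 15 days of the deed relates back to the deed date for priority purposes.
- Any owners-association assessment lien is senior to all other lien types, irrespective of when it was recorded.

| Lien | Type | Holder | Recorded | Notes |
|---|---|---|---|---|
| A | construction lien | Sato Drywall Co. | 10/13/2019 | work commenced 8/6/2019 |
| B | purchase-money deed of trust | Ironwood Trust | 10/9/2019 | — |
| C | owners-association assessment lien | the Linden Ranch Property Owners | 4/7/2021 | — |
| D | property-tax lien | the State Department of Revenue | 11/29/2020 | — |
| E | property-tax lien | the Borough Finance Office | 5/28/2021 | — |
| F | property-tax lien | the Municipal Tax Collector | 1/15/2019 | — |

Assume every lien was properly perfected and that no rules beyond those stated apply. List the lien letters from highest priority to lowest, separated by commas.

Effective dates: A is treated as recorded 8/6/2019, the work-commencement date; B was recorded 215 days after the deed, outside the 15-day window, so it keeps its recording date.
C, as an owners-association assessment lien, has superpriority and ranks first.
Ordering the rest by effective date: F (1/15/2019), A (8/6/2019), B (10/9/2019), D (11/29/2020), E (5/28/2021).

C, F, A, B, D, E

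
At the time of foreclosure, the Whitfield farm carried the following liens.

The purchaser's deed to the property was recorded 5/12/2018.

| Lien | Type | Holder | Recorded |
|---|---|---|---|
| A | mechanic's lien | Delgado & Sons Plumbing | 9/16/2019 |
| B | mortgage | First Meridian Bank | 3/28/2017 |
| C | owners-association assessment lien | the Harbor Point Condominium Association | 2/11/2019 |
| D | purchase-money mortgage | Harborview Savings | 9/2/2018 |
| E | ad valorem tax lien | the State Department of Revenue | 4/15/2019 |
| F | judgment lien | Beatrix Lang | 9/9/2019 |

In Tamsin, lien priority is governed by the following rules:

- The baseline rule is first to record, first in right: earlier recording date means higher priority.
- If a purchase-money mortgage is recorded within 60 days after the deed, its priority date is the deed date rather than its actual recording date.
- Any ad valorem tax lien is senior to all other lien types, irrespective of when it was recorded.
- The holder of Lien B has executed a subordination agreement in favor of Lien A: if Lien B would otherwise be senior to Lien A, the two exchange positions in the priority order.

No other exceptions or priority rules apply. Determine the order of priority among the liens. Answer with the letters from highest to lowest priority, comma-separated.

Effective dates: D missed the 60-day window (113 days after the deed), so its recording date stands.
E is an ad valorem tax lien, so it outranks all other liens regardless of date.
Among the remaining liens, by effective date: B (3/28/2017), D (9/2/2018), C (2/11/2019), F (9/9/2019), A (9/16/2019).
Because B would otherwise rank above A, the subordination swaps them.

E, A, D, C, F, B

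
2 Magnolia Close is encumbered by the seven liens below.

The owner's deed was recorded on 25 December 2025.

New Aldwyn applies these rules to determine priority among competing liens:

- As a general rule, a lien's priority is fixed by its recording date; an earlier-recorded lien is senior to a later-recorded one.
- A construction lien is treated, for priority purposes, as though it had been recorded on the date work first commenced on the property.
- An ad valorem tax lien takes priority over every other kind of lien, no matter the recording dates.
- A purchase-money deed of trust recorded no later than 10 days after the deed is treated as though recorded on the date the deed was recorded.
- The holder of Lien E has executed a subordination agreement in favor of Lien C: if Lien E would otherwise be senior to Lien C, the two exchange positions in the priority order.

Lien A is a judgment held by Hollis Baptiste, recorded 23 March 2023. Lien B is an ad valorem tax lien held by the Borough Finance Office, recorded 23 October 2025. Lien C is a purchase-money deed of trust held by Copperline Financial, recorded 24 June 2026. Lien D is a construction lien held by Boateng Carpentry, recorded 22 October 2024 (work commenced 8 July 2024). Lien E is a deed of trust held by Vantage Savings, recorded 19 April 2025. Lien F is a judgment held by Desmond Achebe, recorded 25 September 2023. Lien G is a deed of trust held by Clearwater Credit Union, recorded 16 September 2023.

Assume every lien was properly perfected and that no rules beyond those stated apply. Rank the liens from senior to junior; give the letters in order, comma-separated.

B, A, G, F, D, C, E

Effective dates: C was recorded 181 days after the deed, outside the 10-day window, so it keeps its recording date; D is treated as recorded 8 July 2024, the work-commencement date.
B is an ad valorem tax lien and takes priority over every other lien.
Remaining liens by effective date: A (23 March 2023), G (16 September 2023), F (25 September 2023), D (8 July 2024), E (19 April 2025), C (24 June 2026).
E would otherwise be senior to C, so under the subordination agreement E and C exchange positions.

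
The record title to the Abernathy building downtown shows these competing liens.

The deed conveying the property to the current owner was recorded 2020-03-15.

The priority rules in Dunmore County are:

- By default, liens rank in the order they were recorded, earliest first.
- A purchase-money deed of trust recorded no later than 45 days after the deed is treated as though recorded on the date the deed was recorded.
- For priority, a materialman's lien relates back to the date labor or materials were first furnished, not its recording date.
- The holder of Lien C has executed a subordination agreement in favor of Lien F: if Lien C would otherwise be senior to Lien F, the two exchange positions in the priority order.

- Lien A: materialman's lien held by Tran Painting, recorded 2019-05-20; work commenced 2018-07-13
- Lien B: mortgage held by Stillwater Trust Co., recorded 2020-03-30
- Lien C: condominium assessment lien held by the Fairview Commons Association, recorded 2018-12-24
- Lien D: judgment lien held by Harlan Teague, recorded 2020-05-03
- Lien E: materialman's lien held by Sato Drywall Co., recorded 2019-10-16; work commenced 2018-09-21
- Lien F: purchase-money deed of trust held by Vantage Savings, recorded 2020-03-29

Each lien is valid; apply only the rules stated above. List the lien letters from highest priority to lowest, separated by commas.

A, E, F, C, B, D

Adjusting effective dates: A's effective date is 2018-07-13, when work began; E's effective date is 2018-09-21, when work began; F's effective date is the deed date, 2020-03-15.
By effective date: A (2018-07-13), E (2018-09-21), C (2018-12-24), F (2020-03-15), B (2020-03-30), D (2020-05-03).
Because C would otherwise rank above F, the subordination swaps them.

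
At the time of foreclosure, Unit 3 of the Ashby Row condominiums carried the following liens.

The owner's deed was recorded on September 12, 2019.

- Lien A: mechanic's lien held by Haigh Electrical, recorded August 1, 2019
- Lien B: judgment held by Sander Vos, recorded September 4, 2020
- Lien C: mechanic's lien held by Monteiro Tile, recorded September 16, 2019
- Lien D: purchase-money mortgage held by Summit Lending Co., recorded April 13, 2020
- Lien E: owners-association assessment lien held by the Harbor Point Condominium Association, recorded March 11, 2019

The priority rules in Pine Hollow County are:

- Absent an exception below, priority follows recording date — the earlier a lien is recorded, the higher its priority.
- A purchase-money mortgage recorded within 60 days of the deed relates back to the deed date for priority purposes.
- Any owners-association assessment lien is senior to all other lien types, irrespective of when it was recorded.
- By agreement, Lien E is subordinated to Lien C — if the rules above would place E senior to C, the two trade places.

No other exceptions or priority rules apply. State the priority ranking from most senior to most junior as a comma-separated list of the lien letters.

First, effective dates: D missed the 60-day window (214 days after the deed), so its recording date stands.
E is an owners-association assessment lien, so it outranks all other liens regardless of date.
The other liens, earliest effective date first: A (August 1, 2019), C (September 16, 2019), D (April 13, 2020), B (September 4, 2020).
E would otherwise be senior to C, so under the subordination agreement E and C exchange positions.

C, A, E, D, B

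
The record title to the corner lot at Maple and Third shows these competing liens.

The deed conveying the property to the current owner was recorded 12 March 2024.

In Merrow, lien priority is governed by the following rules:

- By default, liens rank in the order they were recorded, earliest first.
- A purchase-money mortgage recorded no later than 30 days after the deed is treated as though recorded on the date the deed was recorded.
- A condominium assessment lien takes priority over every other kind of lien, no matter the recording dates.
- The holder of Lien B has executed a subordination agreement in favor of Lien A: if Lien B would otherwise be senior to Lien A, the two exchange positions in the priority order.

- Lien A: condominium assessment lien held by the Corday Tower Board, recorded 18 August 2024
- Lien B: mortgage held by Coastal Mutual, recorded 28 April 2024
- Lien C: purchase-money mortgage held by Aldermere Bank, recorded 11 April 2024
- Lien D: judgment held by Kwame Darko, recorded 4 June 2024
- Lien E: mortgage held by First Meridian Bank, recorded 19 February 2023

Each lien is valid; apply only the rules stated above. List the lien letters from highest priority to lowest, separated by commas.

A, E, C, B, D

First, effective dates: C's effective date is the deed date, 12 March 2024.
A is a condominium assessment lien, so it outranks all other liens regardless of date.
Remaining liens by effective date: E (19 February 2023), C (12 March 2024), B (28 April 2024), D (4 June 2024).
B is already junior to A, so the subordination agreement changes nothing.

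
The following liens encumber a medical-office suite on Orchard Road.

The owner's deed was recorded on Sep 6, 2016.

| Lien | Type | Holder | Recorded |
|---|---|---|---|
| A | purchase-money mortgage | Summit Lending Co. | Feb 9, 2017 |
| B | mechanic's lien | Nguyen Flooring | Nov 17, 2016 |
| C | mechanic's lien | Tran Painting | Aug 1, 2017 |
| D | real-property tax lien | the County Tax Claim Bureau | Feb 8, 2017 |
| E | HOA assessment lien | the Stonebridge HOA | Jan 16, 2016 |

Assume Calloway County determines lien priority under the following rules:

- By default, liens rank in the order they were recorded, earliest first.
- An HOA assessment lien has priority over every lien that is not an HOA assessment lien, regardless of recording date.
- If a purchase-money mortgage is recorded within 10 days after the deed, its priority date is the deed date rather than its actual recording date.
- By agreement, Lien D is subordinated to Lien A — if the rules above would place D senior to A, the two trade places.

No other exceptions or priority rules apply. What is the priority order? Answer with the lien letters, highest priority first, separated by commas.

First, effective dates: A was recorded 156 days after the deed — beyond 10 days — so no relation-back applies.
E, as an HOA assessment lien, has superpriority and ranks first.
Among the remaining liens, by effective date: B (Nov 17, 2016), D (Feb 8, 2017), A (Feb 9, 2017), C (Aug 1, 2017).
Because D would otherwise rank above A, the subordination swaps them.

E, B, A, D, C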